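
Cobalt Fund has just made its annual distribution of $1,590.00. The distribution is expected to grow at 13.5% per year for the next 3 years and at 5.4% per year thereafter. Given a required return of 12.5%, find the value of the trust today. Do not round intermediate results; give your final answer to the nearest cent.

$29094.01

D_1 = 1804.65000
D_2 = 2048.27775
D_3 = 2324.79525
Terminal value at year 3: TV = D_3×(1+g_2)/(r−g_2) = 2450.33419/0.071 = 34511.74915
P_0 = D_1/(1+r)^1 + D_2/(1+r)^2 + D_3/(1+r)^3 + TV/(1+r)^3
    = 1604.13333 + 1618.39230 + 1632.77801 + 24238.70448 = 29094.00811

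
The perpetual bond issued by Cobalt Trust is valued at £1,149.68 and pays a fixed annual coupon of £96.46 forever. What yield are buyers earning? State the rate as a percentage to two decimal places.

8.39%

P = C/r ⇒ r = C/P = £96.46/£1,149.68 = 0.083902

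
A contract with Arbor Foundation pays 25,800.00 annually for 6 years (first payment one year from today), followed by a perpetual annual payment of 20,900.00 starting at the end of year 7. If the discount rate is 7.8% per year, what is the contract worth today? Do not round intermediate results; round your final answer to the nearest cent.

PV of 6-year annuity: 25,800.00 × [1 − (1+0.078)^−6] / 0.078 = 119997.41440
Perpetuity value at year 6: 20,900.00 / 0.078 = 267948.71795
PV of perpetuity: 267948.71795 / (1+0.078)^6 = 170741.51016
Total PV = 119997.41440 + 170741.51016 = 290738.92456

290738.92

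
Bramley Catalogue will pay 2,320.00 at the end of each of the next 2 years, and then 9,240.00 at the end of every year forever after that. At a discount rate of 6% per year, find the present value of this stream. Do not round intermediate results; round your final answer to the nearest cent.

PV of 2-year annuity: 2,320.00 × [1 − (1+0.06)^−2] / 0.06 = 4253.47099
Perpetuity value at year 2: 9,240.00 / 0.06 = 154000.00000
PV of perpetuity: 154000.00000 / (1+0.06)^2 = 137059.45176
Total PV = 4253.47099 + 137059.45176 = 141312.92275

141312.92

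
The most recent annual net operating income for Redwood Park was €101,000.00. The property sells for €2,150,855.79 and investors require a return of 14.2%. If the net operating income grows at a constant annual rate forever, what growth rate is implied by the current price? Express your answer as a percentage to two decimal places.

P = D₀(1+g)/(r−g) ⇒ P(r−g) = D₀(1+g) ⇒ g(P+D₀) = P·r − D₀
g = (P·r − D₀)/(P + D₀) = (€2,150,855.79×0.142 − €101,000.00) / (€2,150,855.79 + €101,000.00) = 0.090779

9.08%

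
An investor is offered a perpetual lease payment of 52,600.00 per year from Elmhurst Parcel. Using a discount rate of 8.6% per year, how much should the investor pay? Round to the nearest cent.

Level perpetuity: PV = C / r = 52,600.00 / 0.086 = 611,627.91

611627.91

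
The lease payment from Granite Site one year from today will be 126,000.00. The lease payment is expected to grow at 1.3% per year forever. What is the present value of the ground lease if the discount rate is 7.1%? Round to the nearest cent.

2172413.79

Growing perpetuity: P = D₁ / (r − g) = 126,000.0000 / (0.071 − 0.013) = 2,172,413.79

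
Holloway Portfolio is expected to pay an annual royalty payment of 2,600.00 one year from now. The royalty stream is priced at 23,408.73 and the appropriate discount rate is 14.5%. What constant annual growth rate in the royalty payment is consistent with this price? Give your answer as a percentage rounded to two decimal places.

3.39%

P = D₁/(r−g) ⇒ g = r − D₁/P = 0.145 − 2,600.00/23,408.73 = 0.033930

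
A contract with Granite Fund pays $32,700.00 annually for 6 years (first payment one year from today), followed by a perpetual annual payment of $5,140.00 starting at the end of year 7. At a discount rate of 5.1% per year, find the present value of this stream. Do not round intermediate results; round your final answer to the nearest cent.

$240224.14

PV of 6-year annuity: $32,700.00 × [1 − (1+0.051)^−6] / 0.051 = 165445.65881
Perpetuity value at year 6: $5,140.00 / 0.051 = 100784.31373
PV of perpetuity: 100784.31373 / (1+0.051)^6 = 74778.48234
Total PV = 165445.65881 + 74778.48234 = 240224.14115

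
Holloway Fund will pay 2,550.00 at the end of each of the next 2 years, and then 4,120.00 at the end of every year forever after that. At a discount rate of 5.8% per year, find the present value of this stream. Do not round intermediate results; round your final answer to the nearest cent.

68147.97

PV of 2-year annuity: 2,550.00 × [1 − (1+0.058)^−2] / 0.058 = 4688.28728
Perpetuity value at year 2: 4,120.00 / 0.058 = 71034.48276
PV of perpetuity: 71034.48276 / (1+0.058)^2 = 63459.68135
Total PV = 4688.28728 + 63459.68135 = 68147.96863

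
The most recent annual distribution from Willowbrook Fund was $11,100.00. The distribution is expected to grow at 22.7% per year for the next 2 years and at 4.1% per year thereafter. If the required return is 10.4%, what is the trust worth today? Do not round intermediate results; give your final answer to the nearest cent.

$252608.31

D_1 = 13619.70000
D_2 = 16711.37190
Terminal value at year 2: TV = D_2×(1+g_2)/(r−g_2) = 17396.53815/0.063 = 276135.52616
P_0 = D_1/(1+r)^1 + D_2/(1+r)^2 + TV/(1+r)^2
    = 12336.68478 + 13711.15238 + 226560.47029 = 252608.30745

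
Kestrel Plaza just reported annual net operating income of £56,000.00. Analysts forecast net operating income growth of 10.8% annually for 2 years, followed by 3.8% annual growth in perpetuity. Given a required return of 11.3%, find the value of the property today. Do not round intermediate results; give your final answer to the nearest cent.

D_1 = 62048.00000
D_2 = 68749.18400
Terminal value at year 2: TV = D_2×(1+g_2)/(r−g_2) = 71361.65299/0.075 = 951488.70656
P_0 = D_1/(1+r)^1 + D_2/(1+r)^2 + TV/(1+r)^2
    = 55748.42767 + 55497.98550 + 768092.11932 = 879338.53249

£879338.53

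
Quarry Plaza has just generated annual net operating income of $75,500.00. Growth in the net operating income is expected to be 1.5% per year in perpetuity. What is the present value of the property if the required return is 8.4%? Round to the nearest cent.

$1110615.94

D₁ = D₀ × (1 + g) = $75,500.00 × 1.015 = $76,632.5000
Growing perpetuity: P = D₁ / (r − g) = $76,632.5000 / (0.084 − 0.015) = $1,110,615.94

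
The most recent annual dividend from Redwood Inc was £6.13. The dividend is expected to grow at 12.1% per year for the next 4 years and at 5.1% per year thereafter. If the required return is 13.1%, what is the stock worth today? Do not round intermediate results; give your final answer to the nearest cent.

D_1 = 6.87173
D_2 = 7.70321
D_3 = 8.63530
D_4 = 9.68017
Terminal value at year 4: TV = D_4×(1+g_2)/(r−g_2) = 10.17386/0.08 = 127.17322
P_0 = D_1/(1+r)^1 + D_2/(1+r)^2 + D_3/(1+r)^3 + D_4/(1+r)^4 + TV/(1+r)^4
    = 6.07580 + 6.02208 + 5.96883 + 5.91606 + 77.72223 = 101.70500

£101.70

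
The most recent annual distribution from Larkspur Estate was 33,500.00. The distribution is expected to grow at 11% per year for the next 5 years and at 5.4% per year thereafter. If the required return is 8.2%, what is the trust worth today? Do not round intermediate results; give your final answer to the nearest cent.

D_1 = 37185.00000
D_2 = 41275.35000
D_3 = 45815.63850
D_4 = 50855.35874
D_5 = 56449.44820
Terminal value at year 5: TV = D_5×(1+g_2)/(r−g_2) = 59497.71840/0.028 = 2124918.51423
P_0 = D_1/(1+r)^1 + D_2/(1+r)^2 + D_3/(1+r)^3 + D_4/(1+r)^4 + D_5/(1+r)^5 + TV/(1+r)^5
    = 34366.91312 + 35256.26023 + 36168.62186 + 37104.59359 + 38064.78640 + 1432867.31669 = 1613828.49190

1613828.49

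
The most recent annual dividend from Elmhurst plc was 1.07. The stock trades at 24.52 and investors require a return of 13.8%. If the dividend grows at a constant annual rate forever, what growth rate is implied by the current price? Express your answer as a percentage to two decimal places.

9.04%

P = D₀(1+g)/(r−g) ⇒ P(r−g) = D₀(1+g) ⇒ g(P+D₀) = P·r − D₀
g = (P·r − D₀)/(P + D₀) = (24.52×0.138 − 1.07) / (24.52 + 1.07) = 0.090417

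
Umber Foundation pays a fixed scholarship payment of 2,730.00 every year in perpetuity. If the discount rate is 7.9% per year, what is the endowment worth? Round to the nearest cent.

Level perpetuity: PV = C / r = 2,730.00 / 0.079 = 34,556.96

34556.96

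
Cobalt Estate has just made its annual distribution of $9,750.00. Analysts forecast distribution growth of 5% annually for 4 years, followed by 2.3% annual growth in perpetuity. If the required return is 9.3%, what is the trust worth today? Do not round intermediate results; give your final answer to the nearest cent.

$156667.49

D_1 = 10237.50000
D_2 = 10749.37500
D_3 = 11286.84375
D_4 = 11851.18594
Terminal value at year 4: TV = D_4×(1+g_2)/(r−g_2) = 12123.76321/0.07 = 173196.61734
P_0 = D_1/(1+r)^1 + D_2/(1+r)^2 + D_3/(1+r)^3 + D_4/(1+r)^4 + TV/(1+r)^4
    = 9366.42269 + 8997.93580 + 8643.94564 + 8303.88191 + 121355.30270 = 156667.48873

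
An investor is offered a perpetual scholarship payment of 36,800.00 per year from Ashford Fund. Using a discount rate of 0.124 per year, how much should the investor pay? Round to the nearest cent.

Level perpetuity: PV = C / r = 36,800.00 / 0.124 = 296,774.19

296774.19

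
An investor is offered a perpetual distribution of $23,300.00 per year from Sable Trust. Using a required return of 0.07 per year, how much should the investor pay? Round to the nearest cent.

$332857.14

Level perpetuity: PV = C / r = $23,300.00 / 0.07 = $332,857.14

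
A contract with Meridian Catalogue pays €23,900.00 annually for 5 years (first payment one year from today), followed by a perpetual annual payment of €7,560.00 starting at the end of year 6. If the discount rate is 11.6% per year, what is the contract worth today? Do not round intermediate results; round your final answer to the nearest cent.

PV of 5-year annuity: €23,900.00 × [1 − (1+0.116)^−5] / 0.116 = 87014.75879
Perpetuity value at year 5: €7,560.00 / 0.116 = 65172.41379
PV of perpetuity: 65172.41379 / (1+0.116)^5 = 37648.08005
Total PV = 87014.75879 + 37648.08005 = 124662.83884

€124662.84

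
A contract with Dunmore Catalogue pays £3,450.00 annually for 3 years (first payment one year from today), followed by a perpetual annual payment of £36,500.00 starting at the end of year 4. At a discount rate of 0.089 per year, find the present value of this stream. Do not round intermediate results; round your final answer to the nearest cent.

PV of 3-year annuity: £3,450.00 × [1 − (1+0.089)^−3] / 0.089 = 8748.55414
Perpetuity value at year 3: £36,500.00 / 0.089 = 410112.35955
PV of perpetuity: 410112.35955 / (1+0.089)^3 = 317555.19254
Total PV = 8748.55414 + 317555.19254 = 326303.74668

£326303.75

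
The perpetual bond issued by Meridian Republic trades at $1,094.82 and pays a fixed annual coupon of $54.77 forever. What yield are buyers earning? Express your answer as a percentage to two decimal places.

P = C/r ⇒ r = C/P = $54.77/$1,094.82 = 0.050026

5.00%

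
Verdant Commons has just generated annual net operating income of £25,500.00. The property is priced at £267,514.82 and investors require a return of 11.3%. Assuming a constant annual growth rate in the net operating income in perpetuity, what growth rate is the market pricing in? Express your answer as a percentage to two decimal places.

P = D₀(1+g)/(r−g) ⇒ P(r−g) = D₀(1+g) ⇒ g(P+D₀) = P·r − D₀
g = (P·r − D₀)/(P + D₀) = (£267,514.82×0.113 − £25,500.00) / (£267,514.82 + £25,500.00) = 0.016140

1.61%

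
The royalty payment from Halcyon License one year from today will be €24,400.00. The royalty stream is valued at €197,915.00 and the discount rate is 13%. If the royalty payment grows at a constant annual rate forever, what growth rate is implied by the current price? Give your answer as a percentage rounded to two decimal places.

0.67%

P = D₁/(r−g) ⇒ g = r − D₁/P = 0.13 − €24,400.00/€197,915.00 = 0.006715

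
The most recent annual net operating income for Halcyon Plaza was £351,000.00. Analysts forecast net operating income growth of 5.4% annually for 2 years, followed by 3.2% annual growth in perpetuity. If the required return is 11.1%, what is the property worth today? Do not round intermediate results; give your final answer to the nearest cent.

£4775693.95

D_1 = 369954.00000
D_2 = 389931.51600
Terminal value at year 2: TV = D_2×(1+g_2)/(r−g_2) = 402409.32451/0.079 = 5093788.91787
P_0 = D_1/(1+r)^1 + D_2/(1+r)^2 + TV/(1+r)^2
    = 332991.89919 + 315907.70634 + 4126794.34108 = 4775693.94661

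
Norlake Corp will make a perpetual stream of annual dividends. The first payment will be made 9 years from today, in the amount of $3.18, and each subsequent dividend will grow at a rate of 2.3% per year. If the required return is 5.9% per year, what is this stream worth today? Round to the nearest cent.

$55.84

Value at end of year 8: C₁ / (r − g) = $3.18 / (0.059 − 0.023) = $88.3333
Discount to today: PV = $88.3333 / (1 + 0.059)^8 = $88.3333 / 1.581859 = $55.84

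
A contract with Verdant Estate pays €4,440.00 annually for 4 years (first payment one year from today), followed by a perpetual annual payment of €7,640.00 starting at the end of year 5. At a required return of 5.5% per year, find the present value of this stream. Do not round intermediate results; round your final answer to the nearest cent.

€127692.61

PV of 4-year annuity: €4,440.00 × [1 − (1+0.055)^−4] / 0.055 = 15562.86654
Perpetuity value at year 4: €7,640.00 / 0.055 = 138909.09091
PV of perpetuity: 138909.09091 / (1+0.055)^4 = 112129.74398
Total PV = 15562.86654 + 112129.74398 = 127692.61052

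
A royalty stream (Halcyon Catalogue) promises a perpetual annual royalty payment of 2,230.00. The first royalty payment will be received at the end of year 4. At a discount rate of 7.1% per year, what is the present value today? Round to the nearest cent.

25566.90

Value at end of year 3: C / r = 2,230.00 / 0.071 = 31,408.4507
Discount to today: PV = 31,408.4507 / (1 + 0.071)^3 = 31,408.4507 / 1.228481 = 25,566.90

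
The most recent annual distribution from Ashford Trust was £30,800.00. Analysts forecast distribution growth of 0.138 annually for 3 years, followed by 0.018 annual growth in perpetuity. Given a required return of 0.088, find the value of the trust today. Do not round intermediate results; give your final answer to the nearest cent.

D_1 = 35050.40000
D_2 = 39887.35520
D_3 = 45391.81022
Terminal value at year 3: TV = D_3×(1+g_2)/(r−g_2) = 46208.86280/0.07 = 660126.61145
P_0 = D_1/(1+r)^1 + D_2/(1+r)^2 + D_3/(1+r)^3 + TV/(1+r)^3
    = 32215.44118 + 33695.93020 + 35244.45641 + 512555.09458 = 613710.92236

£613710.92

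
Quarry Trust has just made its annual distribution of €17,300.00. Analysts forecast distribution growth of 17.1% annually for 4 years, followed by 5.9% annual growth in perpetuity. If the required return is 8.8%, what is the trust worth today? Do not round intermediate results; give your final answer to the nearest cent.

€931170.50

D_1 = 20258.30000
D_2 = 23722.46930
D_3 = 27779.01155
D_4 = 32529.22253
Terminal value at year 4: TV = D_4×(1+g_2)/(r−g_2) = 34448.44665/0.029 = 1187877.47084
P_0 = D_1/(1+r)^1 + D_2/(1+r)^2 + D_3/(1+r)^3 + D_4/(1+r)^4 + TV/(1+r)^4
    = 18619.76103 + 20040.20236 + 21569.00456 + 23214.43414 + 847727.09482 = 931170.49690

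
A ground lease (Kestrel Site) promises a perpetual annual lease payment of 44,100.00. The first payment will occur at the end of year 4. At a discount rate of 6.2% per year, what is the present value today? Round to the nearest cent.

Value at end of year 3: C / r = 44,100.00 / 0.062 = 711,290.3226
Discount to today: PV = 711,290.3226 / (1 + 0.062)^3 = 711,290.3226 / 1.197770 = 593,845.34

593845.34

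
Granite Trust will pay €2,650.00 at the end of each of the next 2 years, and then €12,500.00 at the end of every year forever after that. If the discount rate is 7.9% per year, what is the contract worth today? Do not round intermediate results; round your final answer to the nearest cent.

€140638.58

PV of 2-year annuity: €2,650.00 × [1 − (1+0.079)^−2] / 0.079 = 4732.13879
Perpetuity value at year 2: €12,500.00 / 0.079 = 158227.84810
PV of perpetuity: 158227.84810 / (1+0.079)^2 = 135906.43870
Total PV = 4732.13879 + 135906.43870 = 140638.57749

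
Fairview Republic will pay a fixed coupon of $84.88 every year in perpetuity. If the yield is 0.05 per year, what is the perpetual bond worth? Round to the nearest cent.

Level perpetuity: PV = C / r = $84.88 / 0.05 = $1,697.60

$1697.60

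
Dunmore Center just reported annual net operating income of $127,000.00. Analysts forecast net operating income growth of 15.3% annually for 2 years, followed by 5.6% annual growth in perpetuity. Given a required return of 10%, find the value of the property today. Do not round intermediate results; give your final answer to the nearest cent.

$3621444.36

D_1 = 146431.00000
D_2 = 168834.94300
Terminal value at year 2: TV = D_2×(1+g_2)/(r−g_2) = 178289.69981/0.044 = 4052038.63200
P_0 = D_1/(1+r)^1 + D_2/(1+r)^2 + TV/(1+r)^2
    = 133119.09091 + 139533.01074 + 3348792.25785 = 3621444.35950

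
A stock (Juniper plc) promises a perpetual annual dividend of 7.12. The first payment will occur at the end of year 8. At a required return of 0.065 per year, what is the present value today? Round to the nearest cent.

70.49

Value at end of year 7: C / r = 7.12 / 0.065 = 109.5385
Discount to today: PV = 109.5385 / (1 + 0.065)^7 = 109.5385 / 1.553987 = 70.49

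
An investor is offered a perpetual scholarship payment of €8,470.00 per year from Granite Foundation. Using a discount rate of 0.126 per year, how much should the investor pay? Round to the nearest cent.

Level perpetuity: PV = C / r = €8,470.00 / 0.126 = €67,222.22

€67222.22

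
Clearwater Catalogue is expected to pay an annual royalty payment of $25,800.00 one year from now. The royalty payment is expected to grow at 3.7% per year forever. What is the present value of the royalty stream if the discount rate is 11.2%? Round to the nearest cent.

$344000.00

Growing perpetuity: P = D₁ / (r − g) = $25,800.0000 / (0.112 − 0.037) = $344,000.00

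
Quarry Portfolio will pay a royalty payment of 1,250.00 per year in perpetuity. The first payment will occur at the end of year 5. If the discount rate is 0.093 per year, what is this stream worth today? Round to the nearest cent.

Value at end of year 4: C / r = 1,250.00 / 0.093 = 13,440.8602
Discount to today: PV = 13,440.8602 / (1 + 0.093)^4 = 13,440.8602 / 1.427186 = 9,417.73

9417.73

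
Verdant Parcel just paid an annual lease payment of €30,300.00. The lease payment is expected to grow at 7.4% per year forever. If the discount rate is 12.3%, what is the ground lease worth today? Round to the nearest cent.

D₁ = D₀ × (1 + g) = €30,300.00 × 1.074 = €32,542.2000
Growing perpetuity: P = D₁ / (r − g) = €32,542.2000 / (0.123 − 0.074) = €664,126.53

€664126.53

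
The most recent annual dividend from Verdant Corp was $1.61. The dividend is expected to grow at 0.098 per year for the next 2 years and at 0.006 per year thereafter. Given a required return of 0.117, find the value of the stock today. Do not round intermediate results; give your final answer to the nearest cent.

D_1 = 1.76778
D_2 = 1.94102
Terminal value at year 2: TV = D_2×(1+g_2)/(r−g_2) = 1.95267/0.111 = 17.59161
P_0 = D_1/(1+r)^1 + D_2/(1+r)^2 + TV/(1+r)^2
    = 1.58261 + 1.55569 + 14.09935 = 17.23766

$17.24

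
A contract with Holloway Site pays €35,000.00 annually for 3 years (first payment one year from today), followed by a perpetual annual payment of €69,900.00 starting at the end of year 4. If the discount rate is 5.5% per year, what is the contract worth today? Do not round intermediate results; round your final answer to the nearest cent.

€1176751.22

PV of 3-year annuity: €35,000.00 × [1 − (1+0.055)^−3] / 0.055 = 94427.66825
Perpetuity value at year 3: €69,900.00 / 0.055 = 1270909.09091
PV of perpetuity: 1270909.09091 / (1+0.055)^3 = 1082323.54775
Total PV = 94427.66825 + 1082323.54775 = 1176751.21600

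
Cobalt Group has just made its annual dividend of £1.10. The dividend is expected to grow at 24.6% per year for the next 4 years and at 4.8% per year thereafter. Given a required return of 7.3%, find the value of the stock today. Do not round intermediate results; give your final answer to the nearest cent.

£90.33

D_1 = 1.37060
D_2 = 1.70777
D_3 = 2.12788
D_4 = 2.65134
Terminal value at year 4: TV = D_4×(1+g_2)/(r−g_2) = 2.77860/0.025 = 111.14403
P_0 = D_1/(1+r)^1 + D_2/(1+r)^2 + D_3/(1+r)^3 + D_4/(1+r)^4 + TV/(1+r)^4
    = 1.27735 + 1.48330 + 1.72245 + 2.00017 + 83.84694 = 90.33022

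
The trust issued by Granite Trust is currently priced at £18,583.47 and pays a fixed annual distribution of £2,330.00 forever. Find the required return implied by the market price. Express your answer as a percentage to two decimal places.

P = C/r ⇒ r = C/P = £2,330.00/£18,583.47 = 0.125380

12.54%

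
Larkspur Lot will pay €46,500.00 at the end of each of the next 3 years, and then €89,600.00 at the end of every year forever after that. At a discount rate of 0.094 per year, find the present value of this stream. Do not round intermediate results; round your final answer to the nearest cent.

PV of 3-year annuity: €46,500.00 × [1 − (1+0.094)^−3] / 0.094 = 116871.12552
Perpetuity value at year 3: €89,600.00 / 0.094 = 953191.48936
PV of perpetuity: 953191.48936 / (1+0.094)^3 = 727994.65395
Total PV = 116871.12552 + 727994.65395 = 844865.77947

€844865.78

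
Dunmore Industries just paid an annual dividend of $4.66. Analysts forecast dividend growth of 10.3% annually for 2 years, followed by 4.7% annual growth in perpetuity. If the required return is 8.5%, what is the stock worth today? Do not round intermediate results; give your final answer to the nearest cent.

$142.24

D_1 = 5.13998
D_2 = 5.66940
Terminal value at year 2: TV = D_2×(1+g_2)/(r−g_2) = 5.93586/0.038 = 156.20683
P_0 = D_1/(1+r)^1 + D_2/(1+r)^2 + TV/(1+r)^2
    = 4.73731 + 4.81590 + 132.69072 = 142.24393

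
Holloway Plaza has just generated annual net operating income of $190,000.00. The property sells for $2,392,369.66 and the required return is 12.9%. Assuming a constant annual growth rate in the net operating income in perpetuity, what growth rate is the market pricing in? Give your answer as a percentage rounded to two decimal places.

P = D₀(1+g)/(r−g) ⇒ P(r−g) = D₀(1+g) ⇒ g(P+D₀) = P·r − D₀
g = (P·r − D₀)/(P + D₀) = ($2,392,369.66×0.129 − $190,000.00) / ($2,392,369.66 + $190,000.00) = 0.045933

4.59%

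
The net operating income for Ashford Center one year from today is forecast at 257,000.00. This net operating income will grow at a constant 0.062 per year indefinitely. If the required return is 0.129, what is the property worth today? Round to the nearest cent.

3835820.90

Growing perpetuity: P = D₁ / (r − g) = 257,000.0000 / (0.129 − 0.062) = 3,835,820.90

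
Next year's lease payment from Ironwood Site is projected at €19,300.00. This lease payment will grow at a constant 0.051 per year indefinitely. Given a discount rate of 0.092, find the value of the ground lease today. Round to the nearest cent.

Growing perpetuity: P = D₁ / (r − g) = €19,300.0000 / (0.092 − 0.051) = €470,731.71

€470731.71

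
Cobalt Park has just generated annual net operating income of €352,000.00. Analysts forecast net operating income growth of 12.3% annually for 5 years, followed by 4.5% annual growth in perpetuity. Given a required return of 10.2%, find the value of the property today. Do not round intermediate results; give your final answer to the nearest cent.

€8955311.31

D_1 = 395296.00000
D_2 = 443917.40800
D_3 = 498519.24918
D_4 = 559837.11683
D_5 = 628697.08220
Terminal value at year 5: TV = D_5×(1+g_2)/(r−g_2) = 656988.45090/0.057 = 11526113.17374
P_0 = D_1/(1+r)^1 + D_2/(1+r)^2 + D_3/(1+r)^3 + D_4/(1+r)^4 + D_5/(1+r)^5 + TV/(1+r)^5
    = 358707.80399 + 365543.43365 + 372509.32486 + 379607.95990 + 386841.86839 + 7092100.92056 = 8955311.31136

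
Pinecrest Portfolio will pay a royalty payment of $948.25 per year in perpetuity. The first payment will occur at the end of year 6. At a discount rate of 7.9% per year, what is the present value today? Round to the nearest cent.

Value at end of year 5: C / r = $948.25 / 0.079 = $12,003.1646
Discount to today: PV = $12,003.1646 / (1 + 0.079)^5 = $12,003.1646 / 1.462538 = $8,207.08

$8207.08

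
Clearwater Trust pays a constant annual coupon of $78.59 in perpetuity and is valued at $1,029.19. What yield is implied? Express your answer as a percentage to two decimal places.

7.64%

P = C/r ⇒ r = C/P = $78.59/$1,029.19 = 0.076361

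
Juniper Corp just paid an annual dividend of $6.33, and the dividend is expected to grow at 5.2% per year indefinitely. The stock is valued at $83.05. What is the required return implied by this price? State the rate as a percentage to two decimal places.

13.22%

D₁ = $6.33 × 1.052 = $6.6592
P = D₁/(r − g) ⇒ r = D₁/P + g = $6.6592/$83.05 + 0.052 = 0.080183 + 0.052 = 0.132183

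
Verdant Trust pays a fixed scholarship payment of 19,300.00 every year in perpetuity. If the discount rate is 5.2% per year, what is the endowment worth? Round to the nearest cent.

371153.85

Level perpetuity: PV = C / r = 19,300.00 / 0.052 = 371,153.85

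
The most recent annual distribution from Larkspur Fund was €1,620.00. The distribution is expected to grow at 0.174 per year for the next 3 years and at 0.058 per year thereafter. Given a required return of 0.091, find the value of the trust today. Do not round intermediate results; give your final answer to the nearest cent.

€70354.45

D_1 = 1901.88000
D_2 = 2232.80712
D_3 = 2621.31556
Terminal value at year 3: TV = D_3×(1+g_2)/(r−g_2) = 2773.35186/0.033 = 84040.96549
P_0 = D_1/(1+r)^1 + D_2/(1+r)^2 + D_3/(1+r)^3 + TV/(1+r)^3
    = 1743.24473 + 1875.86555 + 2018.57576 + 64716.76221 = 70354.44825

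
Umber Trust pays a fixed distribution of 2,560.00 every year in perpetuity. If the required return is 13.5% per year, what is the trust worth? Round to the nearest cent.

18962.96

Level perpetuity: PV = C / r = 2,560.00 / 0.135 = 18,962.96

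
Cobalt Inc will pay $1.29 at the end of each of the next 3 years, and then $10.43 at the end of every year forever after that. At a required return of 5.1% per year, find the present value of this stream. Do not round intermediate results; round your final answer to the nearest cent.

$179.67

PV of 3-year annuity: $1.29 × [1 − (1+0.051)^−3] / 0.051 = 3.50642
Perpetuity value at year 3: $10.43 / 0.051 = 204.50980
PV of perpetuity: 204.50980 / (1+0.051)^3 = 176.15947
Total PV = 3.50642 + 176.15947 = 179.66588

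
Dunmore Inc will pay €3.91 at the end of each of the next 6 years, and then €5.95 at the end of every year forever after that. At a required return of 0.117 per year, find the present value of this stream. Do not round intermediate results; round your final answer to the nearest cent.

PV of 6-year annuity: €3.91 × [1 − (1+0.117)^−6] / 0.117 = 16.21312
Perpetuity value at year 6: €5.95 / 0.117 = 50.85470
PV of perpetuity: 50.85470 / (1+0.117)^6 = 26.18256
Total PV = 16.21312 + 26.18256 = 42.39568

€42.40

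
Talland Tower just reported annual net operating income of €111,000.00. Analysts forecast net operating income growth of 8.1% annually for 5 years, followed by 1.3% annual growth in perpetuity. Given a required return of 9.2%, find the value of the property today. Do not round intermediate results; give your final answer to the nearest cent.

D_1 = 119991.00000
D_2 = 129710.27100
D_3 = 140216.80295
D_4 = 151574.36399
D_5 = 163851.88747
Terminal value at year 5: TV = D_5×(1+g_2)/(r−g_2) = 165981.96201/0.079 = 2101037.49380
P_0 = D_1/(1+r)^1 + D_2/(1+r)^2 + D_3/(1+r)^3 + D_4/(1+r)^4 + D_5/(1+r)^5 + TV/(1+r)^5
    = 109881.86813 + 108774.99950 + 107679.28064 + 106594.59924 + 105520.84412 + 1353071.07711 = 1891522.66874

€1891522.67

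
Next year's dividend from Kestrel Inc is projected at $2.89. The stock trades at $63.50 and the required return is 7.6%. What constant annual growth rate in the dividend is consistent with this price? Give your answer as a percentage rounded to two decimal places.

3.05%

P = D₁/(r−g) ⇒ g = r − D₁/P = 0.076 − $2.89/$63.50 = 0.030488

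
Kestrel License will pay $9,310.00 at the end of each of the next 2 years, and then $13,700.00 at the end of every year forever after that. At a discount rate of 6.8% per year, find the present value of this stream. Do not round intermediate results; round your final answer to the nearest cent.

$193511.33

PV of 2-year annuity: $9,310.00 × [1 − (1+0.068)^−2] / 0.068 = 16879.42740
Perpetuity value at year 2: $13,700.00 / 0.068 = 201470.58824
PV of perpetuity: 201470.58824 / (1+0.068)^2 = 176631.90345
Total PV = 16879.42740 + 176631.90345 = 193511.33085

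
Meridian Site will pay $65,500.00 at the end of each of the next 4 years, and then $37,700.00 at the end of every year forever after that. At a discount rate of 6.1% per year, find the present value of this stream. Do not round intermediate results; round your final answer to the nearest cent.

PV of 4-year annuity: $65,500.00 × [1 − (1+0.061)^−4] / 0.061 = 226445.66918
Perpetuity value at year 4: $37,700.00 / 0.061 = 618032.78689
PV of perpetuity: 618032.78689 / (1+0.061)^4 = 487696.88264
Total PV = 226445.66918 + 487696.88264 = 714142.55182

$714142.55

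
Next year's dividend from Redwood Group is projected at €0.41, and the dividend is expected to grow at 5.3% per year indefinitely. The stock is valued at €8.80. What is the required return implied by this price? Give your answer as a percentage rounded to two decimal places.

9.96%

P = D₁/(r − g) ⇒ r = D₁/P + g = €0.4100/€8.80 + 0.053 = 0.046591 + 0.053 = 0.099591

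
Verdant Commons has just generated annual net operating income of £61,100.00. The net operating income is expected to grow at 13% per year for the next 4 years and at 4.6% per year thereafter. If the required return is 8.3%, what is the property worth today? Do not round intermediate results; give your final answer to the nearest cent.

£2319343.22

D_1 = 69043.00000
D_2 = 78018.59000
D_3 = 88161.00670
D_4 = 99621.93757
Terminal value at year 4: TV = D_4×(1+g_2)/(r−g_2) = 104204.54670/0.037 = 2816339.09998
P_0 = D_1/(1+r)^1 + D_2/(1+r)^2 + D_3/(1+r)^3 + D_4/(1+r)^4 + TV/(1+r)^4
    = 63751.61588 + 66518.30651 + 69405.06588 + 72417.10475 + 2047251.12359 = 2319343.21662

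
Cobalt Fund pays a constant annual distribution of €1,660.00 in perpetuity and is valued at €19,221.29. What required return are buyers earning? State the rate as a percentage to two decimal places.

8.64%

P = C/r ⇒ r = C/P = €1,660.00/€19,221.29 = 0.086363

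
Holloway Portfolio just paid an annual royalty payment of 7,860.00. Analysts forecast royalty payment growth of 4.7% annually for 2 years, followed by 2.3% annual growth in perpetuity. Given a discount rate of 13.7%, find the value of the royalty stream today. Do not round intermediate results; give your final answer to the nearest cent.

D_1 = 8229.42000
D_2 = 8616.20274
Terminal value at year 2: TV = D_2×(1+g_2)/(r−g_2) = 8814.37540/0.114 = 77319.08248
P_0 = D_1/(1+r)^1 + D_2/(1+r)^2 + TV/(1+r)^2
    = 7237.83641 + 6664.92060 + 59808.89276 = 73711.64977

73711.65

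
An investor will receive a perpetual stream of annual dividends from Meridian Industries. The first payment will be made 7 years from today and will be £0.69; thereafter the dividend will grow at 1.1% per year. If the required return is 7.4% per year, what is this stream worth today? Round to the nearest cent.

£7.14

Value at end of year 6: C₁ / (r − g) = £0.69 / (0.074 − 0.011) = £10.9524
Discount to today: PV = £10.9524 / (1 + 0.074)^6 = £10.9524 / 1.534708 = £7.14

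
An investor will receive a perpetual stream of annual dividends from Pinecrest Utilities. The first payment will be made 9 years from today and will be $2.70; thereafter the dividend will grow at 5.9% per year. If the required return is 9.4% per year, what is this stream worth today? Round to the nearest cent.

$37.60

Value at end of year 8: C₁ / (r − g) = $2.70 / (0.094 − 0.059) = $77.1429
Discount to today: PV = $77.1429 / (1 + 0.094)^8 = $77.1429 / 2.051817 = $37.60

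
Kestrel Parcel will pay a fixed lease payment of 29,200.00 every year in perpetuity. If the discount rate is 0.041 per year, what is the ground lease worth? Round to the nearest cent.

712195.12

Level perpetuity: PV = C / r = 29,200.00 / 0.041 = 712,195.12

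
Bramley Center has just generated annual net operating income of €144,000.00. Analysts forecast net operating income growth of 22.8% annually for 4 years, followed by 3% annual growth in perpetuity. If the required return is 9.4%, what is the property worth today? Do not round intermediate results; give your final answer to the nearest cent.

D_1 = 176832.00000
D_2 = 217149.69600
D_3 = 266659.82669
D_4 = 327458.26717
Terminal value at year 4: TV = D_4×(1+g_2)/(r−g_2) = 337282.01519/0.064 = 5270031.48731
P_0 = D_1/(1+r)^1 + D_2/(1+r)^2 + D_3/(1+r)^3 + D_4/(1+r)^4 + TV/(1+r)^4
    = 161638.02559 + 181436.46749 + 203659.94705 + 228605.49815 + 3679119.73587 = 4454459.67415

€4454459.67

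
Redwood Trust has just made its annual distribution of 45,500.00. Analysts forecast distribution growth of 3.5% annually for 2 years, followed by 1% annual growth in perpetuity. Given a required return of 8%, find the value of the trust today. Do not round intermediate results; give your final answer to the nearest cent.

688322.92

D_1 = 47092.50000
D_2 = 48740.73750
Terminal value at year 2: TV = D_2×(1+g_2)/(r−g_2) = 49228.14487/0.07 = 703259.21250
P_0 = D_1/(1+r)^1 + D_2/(1+r)^2 + TV/(1+r)^2
    = 43604.16667 + 41787.32639 + 602931.42361 = 688322.91667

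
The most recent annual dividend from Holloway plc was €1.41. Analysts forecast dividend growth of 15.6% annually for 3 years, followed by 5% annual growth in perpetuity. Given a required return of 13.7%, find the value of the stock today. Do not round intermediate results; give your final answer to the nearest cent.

D_1 = 1.62996
D_2 = 1.88423
D_3 = 2.17817
Terminal value at year 3: TV = D_3×(1+g_2)/(r−g_2) = 2.28708/0.087 = 26.28831
P_0 = D_1/(1+r)^1 + D_2/(1+r)^2 + D_3/(1+r)^3 + TV/(1+r)^3
    = 1.43356 + 1.45752 + 1.48187 + 17.88468 = 22.25764

€22.26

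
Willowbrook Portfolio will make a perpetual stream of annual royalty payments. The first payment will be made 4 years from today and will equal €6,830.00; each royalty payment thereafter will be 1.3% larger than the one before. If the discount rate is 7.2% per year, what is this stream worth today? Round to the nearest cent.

€93968.94

Value at end of year 3: C₁ / (r − g) = €6,830.00 / (0.072 − 0.013) = €115,762.7119
Discount to today: PV = €115,762.7119 / (1 + 0.072)^3 = €115,762.7119 / 1.231925 = €93,968.94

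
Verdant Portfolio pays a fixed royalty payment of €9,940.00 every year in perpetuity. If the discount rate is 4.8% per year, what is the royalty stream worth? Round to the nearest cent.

Level perpetuity: PV = C / r = €9,940.00 / 0.048 = €207,083.33

€207083.33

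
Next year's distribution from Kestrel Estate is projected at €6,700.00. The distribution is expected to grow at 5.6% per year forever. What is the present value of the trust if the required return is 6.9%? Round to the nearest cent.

€515384.62

Growing perpetuity: P = D₁ / (r − g) = €6,700.0000 / (0.069 − 0.056) = €515,384.62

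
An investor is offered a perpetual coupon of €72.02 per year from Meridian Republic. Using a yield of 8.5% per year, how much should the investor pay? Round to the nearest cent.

€847.29

Level perpetuity: PV = C / r = €72.02 / 0.085 = €847.29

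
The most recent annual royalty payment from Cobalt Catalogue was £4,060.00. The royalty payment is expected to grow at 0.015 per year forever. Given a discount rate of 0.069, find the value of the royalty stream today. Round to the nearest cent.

£76312.96

D₁ = D₀ × (1 + g) = £4,060.00 × 1.015 = £4,120.9000
Growing perpetuity: P = D₁ / (r − g) = £4,120.9000 / (0.069 − 0.015) = £76,312.96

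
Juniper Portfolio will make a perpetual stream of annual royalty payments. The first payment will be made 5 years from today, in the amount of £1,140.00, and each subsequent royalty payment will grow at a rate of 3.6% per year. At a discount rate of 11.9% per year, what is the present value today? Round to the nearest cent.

Value at end of year 4: C₁ / (r − g) = £1,140.00 / (0.119 − 0.036) = £13,734.9398
Discount to today: PV = £13,734.9398 / (1 + 0.119)^4 = £13,734.9398 / 1.567907 = £8,760.05

£8760.05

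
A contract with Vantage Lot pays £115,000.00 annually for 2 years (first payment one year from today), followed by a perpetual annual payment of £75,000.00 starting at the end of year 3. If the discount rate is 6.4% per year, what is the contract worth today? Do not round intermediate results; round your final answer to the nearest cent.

£1244801.68

PV of 2-year annuity: £115,000.00 × [1 − (1+0.064)^−2] / 0.064 = 209664.19809
Perpetuity value at year 2: £75,000.00 / 0.064 = 1171875.00000
PV of perpetuity: 1171875.00000 / (1+0.064)^2 = 1035137.47951
Total PV = 209664.19809 + 1035137.47951 = 1244801.67760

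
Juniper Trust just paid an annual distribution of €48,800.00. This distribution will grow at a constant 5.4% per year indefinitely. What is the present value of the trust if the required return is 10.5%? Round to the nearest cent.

D₁ = D₀ × (1 + g) = €48,800.00 × 1.054 = €51,435.2000
Growing perpetuity: P = D₁ / (r − g) = €51,435.2000 / (0.105 − 0.054) = €1,008,533.33

€1008533.33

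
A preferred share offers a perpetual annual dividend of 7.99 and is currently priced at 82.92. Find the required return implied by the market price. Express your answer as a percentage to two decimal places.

P = C/r ⇒ r = C/P = 7.99/82.92 = 0.096358

9.64%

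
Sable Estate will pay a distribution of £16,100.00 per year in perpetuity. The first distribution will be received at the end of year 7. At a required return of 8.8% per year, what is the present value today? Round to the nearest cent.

£110298.56

Value at end of year 6: C / r = £16,100.00 / 0.088 = £182,954.5455
Discount to today: PV = £182,954.5455 / (1 + 0.088)^6 = £182,954.5455 / 1.658721 = £110,298.56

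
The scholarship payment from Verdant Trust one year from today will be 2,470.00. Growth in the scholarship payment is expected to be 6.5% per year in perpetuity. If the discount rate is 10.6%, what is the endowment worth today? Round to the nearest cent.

Growing perpetuity: P = D₁ / (r − g) = 2,470.0000 / (0.106 − 0.065) = 60,243.90

60243.90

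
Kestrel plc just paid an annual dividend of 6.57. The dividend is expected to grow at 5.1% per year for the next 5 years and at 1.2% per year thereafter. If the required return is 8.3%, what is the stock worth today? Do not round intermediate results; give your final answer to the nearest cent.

110.65

D_1 = 6.90507
D_2 = 7.25723
D_3 = 7.62735
D_4 = 8.01634
D_5 = 8.42518
Terminal value at year 5: TV = D_5×(1+g_2)/(r−g_2) = 8.52628/0.071 = 120.08842
P_0 = D_1/(1+r)^1 + D_2/(1+r)^2 + D_3/(1+r)^3 + D_4/(1+r)^4 + D_5/(1+r)^5 + TV/(1+r)^5
    = 6.37587 + 6.18748 + 6.00466 + 5.82723 + 5.65505 + 80.60441 = 110.65471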